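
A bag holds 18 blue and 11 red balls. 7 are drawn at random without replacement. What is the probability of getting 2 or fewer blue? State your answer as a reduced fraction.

Total selections: C(29,7) = 1560780.
Favorable selections (2 or fewer blue): C(18,0)·C(11,7) + C(18,1)·C(11,6) + C(18,2)·C(11,5) = 330 + 8316 + 70686 = 79332.
Probability = 79332/1560780 = 6611/130065.

6611/130065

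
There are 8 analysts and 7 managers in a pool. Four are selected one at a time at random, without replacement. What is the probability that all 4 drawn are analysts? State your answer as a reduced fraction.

Multiply the conditional probabilities at each draw: 8/15 · 7/14 · 6/13 · 5/12 = 1680/32760 = 2/39.

2/39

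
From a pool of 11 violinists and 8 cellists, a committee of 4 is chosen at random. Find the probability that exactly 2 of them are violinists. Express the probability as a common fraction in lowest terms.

385/969

Total number of selections: C(19,4) = 3876.
Selections with exactly 2 violinists: choose 2 of the 11 violinists and 2 of the 8 cellists, C(11,2)·C(8,2) = 55·28 = 1540.
Probability = 1540/3876 = 385/969.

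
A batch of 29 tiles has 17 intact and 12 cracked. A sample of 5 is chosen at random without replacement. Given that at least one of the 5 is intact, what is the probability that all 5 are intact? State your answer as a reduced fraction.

Work in counts. Selections with at least one intact: C(29,5) − C(12,5) = 118755 − 792 = 117963.
Of those, selections where all 5 are intact: C(17,5) = 6188.
Conditional probability = 6188/117963 = 364/6939.

364/6939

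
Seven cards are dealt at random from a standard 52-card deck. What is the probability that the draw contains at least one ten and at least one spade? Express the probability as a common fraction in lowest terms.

There are C(52,7) = 133784560 possible draws.
By inclusion-exclusion on the complements, draws missing all tens or all spades: C(48,7) + C(39,7) − C(36,7) = 73629072 + 15380937 − 8347680 = 80662329.
So draws with at least one of each: 133784560 − 80662329 = 53122231, probability 53122231/133784560.

53122231/133784560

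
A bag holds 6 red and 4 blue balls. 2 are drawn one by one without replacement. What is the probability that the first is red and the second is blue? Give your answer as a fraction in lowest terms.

Multiply the conditional probabilities at each draw: 6/10 · 4/9 = 24/90 = 4/15.

4/15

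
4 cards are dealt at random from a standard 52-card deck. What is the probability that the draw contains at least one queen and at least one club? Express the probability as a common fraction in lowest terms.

There are C(52,4) = 270725 possible draws.
By inclusion-exclusion on the complements, draws missing all queens or all clubs: C(48,4) + C(39,4) − C(36,4) = 194580 + 82251 − 58905 = 217926.
So draws with at least one of each: 270725 − 217926 = 52799, probability 52799/270725.

52799/270725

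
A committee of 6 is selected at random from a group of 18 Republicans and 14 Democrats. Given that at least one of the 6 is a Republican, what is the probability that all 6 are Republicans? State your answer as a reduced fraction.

884/43009

Work in counts. Selections with at least one Republican: C(32,6) − C(14,6) = 906192 − 3003 = 903189.
Of those, selections where all 6 are Republicans: C(18,6) = 18564.
Conditional probability = 18564/903189 = 884/43009.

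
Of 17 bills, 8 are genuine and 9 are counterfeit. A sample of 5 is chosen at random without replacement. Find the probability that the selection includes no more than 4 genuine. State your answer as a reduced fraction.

There are C(17,5) = 6188 ways to choose the 5.
The complement is exactly 5 genuine: C(8,5)·C(9,0) = 56.
Probability = 1 − 56/6188 = 6132/6188 = 219/221.

219/221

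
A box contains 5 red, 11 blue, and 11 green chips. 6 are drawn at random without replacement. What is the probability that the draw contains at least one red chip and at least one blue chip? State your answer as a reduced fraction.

There are C(27,6) = 296010 possible draws.
By inclusion-exclusion on the complements, draws missing all red or all blue: C(22,6) + C(16,6) − C(11,6) = 74613 + 8008 − 462 = 82159.
So draws with at least one of each: 296010 − 82159 = 213851, probability 213851/296010 = 19441/26910.

19441/26910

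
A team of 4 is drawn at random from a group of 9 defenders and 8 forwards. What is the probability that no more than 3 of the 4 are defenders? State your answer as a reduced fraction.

161/170

There are C(17,4) = 2380 ways to choose the 4.
The complement is exactly 4 defenders: C(9,4)·C(8,0) = 126.
Probability = 1 − 126/2380 = 2254/2380 = 161/170.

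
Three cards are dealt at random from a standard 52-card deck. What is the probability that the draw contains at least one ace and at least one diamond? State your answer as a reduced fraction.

33/260

There are C(52,3) = 22100 possible draws.
By inclusion-exclusion on the complements, draws missing all aces or all diamonds: C(48,3) + C(39,3) − C(36,3) = 17296 + 9139 − 7140 = 19295.
So draws with at least one of each: 22100 − 19295 = 2805, probability 2805/22100 = 33/260.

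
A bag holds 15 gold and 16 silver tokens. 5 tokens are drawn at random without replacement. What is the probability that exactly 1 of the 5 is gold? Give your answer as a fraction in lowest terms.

1300/8091

There are C(31,5) = 169911 ways to choose 5 from 31.
Selections with exactly 1 gold: choose 1 of the 15 gold and 4 of the 16 silver, C(15,1)·C(16,4) = 15·1820 = 27300.
Probability = 27300/169911 = 1300/8091.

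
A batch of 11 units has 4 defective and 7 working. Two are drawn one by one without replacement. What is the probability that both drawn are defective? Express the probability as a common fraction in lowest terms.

Multiply the conditional probabilities at each draw: 4/11 · 3/10 = 12/110 = 6/55.

6/55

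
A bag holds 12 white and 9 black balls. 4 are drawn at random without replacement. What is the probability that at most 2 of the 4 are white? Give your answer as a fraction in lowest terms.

78/133

Total selections: C(21,4) = 5985.
Count the complement (more than 2 white): C(12,3)·C(9,1) + C(12,4)·C(9,0) = 1980 + 495 = 2475.
Probability = 1 − 2475/5985 = 3510/5985 = 78/133.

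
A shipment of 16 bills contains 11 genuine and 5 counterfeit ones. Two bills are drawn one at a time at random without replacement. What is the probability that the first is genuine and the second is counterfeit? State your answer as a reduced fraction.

Multiply the conditional probabilities at each draw: 11/16 · 5/15 = 55/240 = 11/48.

11/48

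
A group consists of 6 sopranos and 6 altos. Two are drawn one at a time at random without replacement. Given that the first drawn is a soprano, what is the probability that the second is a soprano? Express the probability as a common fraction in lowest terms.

After removing one soprano, 11 remain: 5 sopranos and 6 altos.
So the probability the next is a soprano is 5/11.

5/11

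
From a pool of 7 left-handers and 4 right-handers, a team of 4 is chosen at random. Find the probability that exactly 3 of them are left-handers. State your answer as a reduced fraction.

Total number of selections: C(11,4) = 330.
Selections with exactly 3 left-handers: choose 3 of the 7 left-handers and 1 of the 4 right-handers, C(7,3)·C(4,1) = 35·4 = 140.
Probability = 140/330 = 14/33.

14/33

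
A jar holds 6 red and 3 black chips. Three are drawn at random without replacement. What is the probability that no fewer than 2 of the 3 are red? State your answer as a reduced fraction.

65/84

Total selections: C(9,3) = 84.
Favorable selections (no fewer than 2 red): C(6,2)·C(3,1) + C(6,3)·C(3,0) = 45 + 20 = 65.
Probability = 65/84.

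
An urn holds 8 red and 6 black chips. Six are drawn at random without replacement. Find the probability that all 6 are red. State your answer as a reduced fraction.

There are C(14,6) = 3003 possible selections.
Selections with all red: C(8,6) = 28.
Probability = 28/3003 = 4/429.

4/429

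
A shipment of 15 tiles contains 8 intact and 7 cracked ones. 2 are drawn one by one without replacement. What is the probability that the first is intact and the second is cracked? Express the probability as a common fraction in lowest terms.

Multiply the conditional probabilities at each draw: 8/15 · 7/14 = 56/210 = 4/15.

4/15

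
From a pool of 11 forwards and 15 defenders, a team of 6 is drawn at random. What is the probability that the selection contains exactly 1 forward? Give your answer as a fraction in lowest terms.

33/230

There are C(26,6) = 230230 ways to choose 6 from 26.
Selections with exactly 1 forward: choose 1 of the 11 forwards and 5 of the 15 defenders, C(11,1)·C(15,5) = 11·3003 = 33033.
Probability = 33033/230230 = 33/230.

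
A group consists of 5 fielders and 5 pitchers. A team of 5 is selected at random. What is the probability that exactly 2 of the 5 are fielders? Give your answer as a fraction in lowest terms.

Total number of selections: C(10,5) = 252.
Selections with exactly 2 fielders: choose 2 of the 5 fielders and 3 of the 5 pitchers, C(5,2)·C(5,3) = 10·10 = 100.
Probability = 100/252 = 25/63.

25/63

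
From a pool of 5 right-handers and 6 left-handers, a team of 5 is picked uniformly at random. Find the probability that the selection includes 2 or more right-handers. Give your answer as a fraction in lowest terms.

Total selections: C(11,5) = 462.
Count the complement (fewer than 2 right-handers): C(5,0)·C(6,5) + C(5,1)·C(6,4) = 6 + 75 = 81.
Probability = 1 − 81/462 = 381/462 = 127/154.

127/154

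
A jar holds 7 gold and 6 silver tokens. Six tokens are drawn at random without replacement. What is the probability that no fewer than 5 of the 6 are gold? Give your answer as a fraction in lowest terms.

There are C(13,6) = 1716 ways to choose the 6.
Favorable selections (no fewer than 5 gold): C(7,5)·C(6,1) + C(7,6)·C(6,0) = 126 + 7 = 133.
Probability = 133/1716.

133/1716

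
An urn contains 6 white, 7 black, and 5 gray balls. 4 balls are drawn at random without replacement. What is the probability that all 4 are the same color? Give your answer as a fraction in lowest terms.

There are C(18,4) = 3060 ways to draw 4 balls.
All same color: C(6,4) + C(7,4) + C(5,4) = 15 + 35 + 5 = 55.
Probability = 55/3060 = 11/612.

11/612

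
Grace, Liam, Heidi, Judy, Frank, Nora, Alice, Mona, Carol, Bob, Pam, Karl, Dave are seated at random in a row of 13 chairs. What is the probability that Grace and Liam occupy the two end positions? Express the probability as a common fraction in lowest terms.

There are 13! = 6227020800 arrangements.
Place Grace and Liam at the ends in 2 ways, arrange the remaining 11 in 11! = 39916800 ways: 2·39916800 = 79833600.
Probability = 79833600/6227020800 = 1/78.

1/78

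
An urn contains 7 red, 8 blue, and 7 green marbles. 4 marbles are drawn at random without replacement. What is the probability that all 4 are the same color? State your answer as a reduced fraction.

There are C(22,4) = 7315 ways to draw 4 marbles.
All same color: C(7,4) + C(8,4) + C(7,4) = 35 + 70 + 35 = 140.
Probability = 140/7315 = 4/209.

4/209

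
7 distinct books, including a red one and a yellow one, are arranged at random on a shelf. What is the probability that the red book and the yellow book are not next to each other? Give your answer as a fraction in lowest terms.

5/7

There are 7! = 5040 arrangements.
Arrangements with the red book and the yellow book adjacent: 2·6! = 1440.
So not adjacent: 5040 − 1440 = 3600, probability 3600/5040 = 5/7.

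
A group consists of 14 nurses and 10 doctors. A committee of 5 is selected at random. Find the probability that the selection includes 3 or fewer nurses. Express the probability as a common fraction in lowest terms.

33/46

Total selections: C(24,5) = 42504.
Count the complement (more than 3 nurses): C(14,4)·C(10,1) + C(14,5)·C(10,0) = 10010 + 2002 = 12012.
Probability = 1 − 12012/42504 = 30492/42504 = 33/46.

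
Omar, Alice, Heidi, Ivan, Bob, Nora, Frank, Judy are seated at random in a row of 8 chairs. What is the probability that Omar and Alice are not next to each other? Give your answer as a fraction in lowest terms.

3/4

There are 8! = 40320 arrangements.
Arrangements with Omar and Alice adjacent: 2·7! = 10080.
So not adjacent: 40320 − 10080 = 30240, probability 30240/40320 = 3/4.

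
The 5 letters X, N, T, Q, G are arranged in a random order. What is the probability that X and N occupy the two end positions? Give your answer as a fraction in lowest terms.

There are 5! = 120 arrangements.
Place X and N at the ends in 2 ways, arrange the remaining 3 in 3! = 6 ways: 2·6 = 12.
Probability = 12/120 = 1/10.

1/10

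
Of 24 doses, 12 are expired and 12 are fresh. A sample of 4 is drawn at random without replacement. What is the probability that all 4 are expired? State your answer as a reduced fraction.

There are C(24,4) = 10626 possible selections.
Selections with all expired: C(12,4) = 495.
Probability = 495/10626 = 15/322.

15/322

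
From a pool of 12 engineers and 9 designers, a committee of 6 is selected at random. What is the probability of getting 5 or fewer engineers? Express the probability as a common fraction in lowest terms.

There are C(21,6) = 54264 ways to choose the 6.
The complement is exactly 6 engineers: C(12,6)·C(9,0) = 924.
Probability = 1 − 924/54264 = 53340/54264 = 635/646.

635/646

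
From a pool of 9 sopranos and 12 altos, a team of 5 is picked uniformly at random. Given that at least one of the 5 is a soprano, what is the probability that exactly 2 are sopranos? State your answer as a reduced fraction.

880/2173

Work in counts. Selections with at least one soprano: C(21,5) − C(12,5) = 20349 − 792 = 19557.
Of those, selections where exactly 2 are sopranos: C(9,2)·C(12,3) = 36·220 = 7920.
Conditional probability = 7920/19557 = 880/2173.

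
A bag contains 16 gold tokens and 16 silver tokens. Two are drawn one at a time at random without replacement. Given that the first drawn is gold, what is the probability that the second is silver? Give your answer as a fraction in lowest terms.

After removing one gold, 31 remain: 15 gold and 16 silver.
So the probability the next is silver is 16/31.

16/31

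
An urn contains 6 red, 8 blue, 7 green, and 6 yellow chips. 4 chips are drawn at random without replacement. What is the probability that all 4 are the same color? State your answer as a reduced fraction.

There are C(27,4) = 17550 ways to draw 4 chips.
All same color: C(6,4) + C(8,4) + C(7,4) + C(6,4) = 15 + 70 + 35 + 15 = 135.
Probability = 135/17550 = 1/130.

1/130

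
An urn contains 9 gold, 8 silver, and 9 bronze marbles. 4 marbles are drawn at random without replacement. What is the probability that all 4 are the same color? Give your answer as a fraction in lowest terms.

There are C(26,4) = 14950 ways to draw 4 marbles.
All same color: C(9,4) + C(8,4) + C(9,4) = 126 + 70 + 126 = 322.
Probability = 322/14950 = 7/325.

7/325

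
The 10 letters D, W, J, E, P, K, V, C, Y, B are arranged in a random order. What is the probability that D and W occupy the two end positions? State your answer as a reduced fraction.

1/45

There are 10! = 3628800 arrangements.
Place D and W at the ends in 2 ways, arrange the remaining 8 in 8! = 40320 ways: 2·40320 = 80640.
Probability = 80640/3628800 = 1/45.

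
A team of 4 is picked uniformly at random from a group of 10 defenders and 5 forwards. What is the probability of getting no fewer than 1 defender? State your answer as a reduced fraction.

272/273

There are C(15,4) = 1365 ways to choose the 4.
The complement is all 4 are forwards: C(5,4) = 5.
Probability = 1 − 5/1365 = 1360/1365 = 272/273.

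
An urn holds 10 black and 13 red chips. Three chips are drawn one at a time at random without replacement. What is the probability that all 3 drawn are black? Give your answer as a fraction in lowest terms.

120/1771

Multiply the conditional probabilities at each draw: 10/23 · 9/22 · 8/21 = 720/10626 = 120/1771.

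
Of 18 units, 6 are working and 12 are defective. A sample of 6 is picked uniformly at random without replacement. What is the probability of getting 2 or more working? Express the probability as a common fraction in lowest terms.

1074/1547

Total selections: C(18,6) = 18564.
Count the complement (fewer than 2 working): C(6,0)·C(12,6) + C(6,1)·C(12,5) = 924 + 4752 = 5676.
Probability = 1 − 5676/18564 = 12888/18564 = 1074/1547.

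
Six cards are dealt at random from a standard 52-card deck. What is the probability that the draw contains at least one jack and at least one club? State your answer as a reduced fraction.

6772177/20358520

There are C(52,6) = 20358520 possible draws.
By inclusion-exclusion on the complements, draws missing all jacks or all clubs: C(48,6) + C(39,6) − C(36,6) = 12271512 + 3262623 − 1947792 = 13586343.
So draws with at least one of each: 20358520 − 13586343 = 6772177, probability 6772177/20358520.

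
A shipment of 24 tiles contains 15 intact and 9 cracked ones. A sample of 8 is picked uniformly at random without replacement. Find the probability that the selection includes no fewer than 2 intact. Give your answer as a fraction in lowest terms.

There are C(24,8) = 735471 ways to choose the 8.
Count the complement (fewer than 2 intact): C(15,0)·C(9,8) + C(15,1)·C(9,7) = 9 + 540 = 549.
Probability = 1 − 549/735471 = 734922/735471 = 81658/81719.

81658/81719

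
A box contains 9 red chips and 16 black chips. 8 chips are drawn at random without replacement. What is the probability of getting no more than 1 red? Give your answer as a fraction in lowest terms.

234/2185

There are C(25,8) = 1081575 ways to choose the 8.
Favorable selections (no more than 1 red): C(9,0)·C(16,8) + C(9,1)·C(16,7) = 12870 + 102960 = 115830.
Probability = 115830/1081575 = 234/2185.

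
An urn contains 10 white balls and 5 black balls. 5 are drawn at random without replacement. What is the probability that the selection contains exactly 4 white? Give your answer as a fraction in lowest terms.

50/143

The sample space is all 5-subsets of the 15: C(15,5) = 3003.
Selections with exactly 4 white: choose 4 of the 10 white and 1 of the 5 black, C(10,4)·C(5,1) = 210·5 = 1050.
Probability = 1050/3003 = 50/143.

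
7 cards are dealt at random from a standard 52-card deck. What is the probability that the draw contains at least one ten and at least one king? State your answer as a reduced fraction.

3105873/16723070

There are C(52,7) = 133784560 possible draws.
By inclusion-exclusion on the complements, draws missing all tens or all kings: C(48,7) + C(48,7) − C(44,7) = 73629072 + 73629072 − 38320568 = 108937576.
So draws with at least one of each: 133784560 − 108937576 = 24846984, probability 24846984/133784560 = 3105873/16723070.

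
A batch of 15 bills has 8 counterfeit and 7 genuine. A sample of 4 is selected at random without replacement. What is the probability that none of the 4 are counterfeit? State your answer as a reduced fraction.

There are C(15,4) = 1365 possible selections.
Selections with no counterfeit (all genuine): C(7,4) = 35.
Probability = 35/1365 = 1/39.

1/39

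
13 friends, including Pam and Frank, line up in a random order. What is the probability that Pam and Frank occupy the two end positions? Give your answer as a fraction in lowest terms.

1/78

There are 13! = 6227020800 arrangements.
Place Pam and Frank at the ends in 2 ways, arrange the remaining 11 in 11! = 39916800 ways: 2·39916800 = 79833600.
Probability = 79833600/6227020800 = 1/78.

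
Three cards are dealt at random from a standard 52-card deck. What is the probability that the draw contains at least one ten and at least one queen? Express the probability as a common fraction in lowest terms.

There are C(52,3) = 22100 possible draws.
By inclusion-exclusion on the complements, draws missing all tens or all queens: C(48,3) + C(48,3) − C(44,3) = 17296 + 17296 − 13244 = 21348.
So draws with at least one of each: 22100 − 21348 = 752, probability 752/22100 = 188/5525.

188/5525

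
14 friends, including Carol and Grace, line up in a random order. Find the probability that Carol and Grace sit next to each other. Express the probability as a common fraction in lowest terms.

There are 14! = 87178291200 arrangements.
Treat Carol and Grace as a block: 13! arrangements of the blocks × 2 orders within the block = 2·6227020800 = 12454041600.
Probability = 12454041600/87178291200 = 1/7.

1/7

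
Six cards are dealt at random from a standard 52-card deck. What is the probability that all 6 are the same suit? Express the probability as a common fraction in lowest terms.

66/195755

There are C(52,6) = 20358520 possible 6-card hands.
Hands of one suit: 4 suits × C(13,6) = 4·1716 = 6864.
Probability = 6864/20358520 = 66/195755.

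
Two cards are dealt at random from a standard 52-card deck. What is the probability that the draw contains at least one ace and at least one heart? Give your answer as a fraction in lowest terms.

29/442

There are C(52,2) = 1326 possible draws.
By inclusion-exclusion on the complements, draws missing all aces or all hearts: C(48,2) + C(39,2) − C(36,2) = 1128 + 741 − 630 = 1239.
So draws with at least one of each: 1326 − 1239 = 87, probability 87/1326 = 29/442.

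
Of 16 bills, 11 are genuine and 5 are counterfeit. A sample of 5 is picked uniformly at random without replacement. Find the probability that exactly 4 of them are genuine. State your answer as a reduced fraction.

Total number of selections: C(16,5) = 4368.
Selections with exactly 4 genuine: choose 4 of the 11 genuine and 1 of the 5 counterfeit, C(11,4)·C(5,1) = 330·5 = 1650.
Probability = 1650/4368 = 275/728.

275/728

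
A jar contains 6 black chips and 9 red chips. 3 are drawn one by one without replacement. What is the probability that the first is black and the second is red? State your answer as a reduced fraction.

Multiply the conditional probabilities at each draw: 6/15 · 9/14 = 54/210 = 9/35.

9/35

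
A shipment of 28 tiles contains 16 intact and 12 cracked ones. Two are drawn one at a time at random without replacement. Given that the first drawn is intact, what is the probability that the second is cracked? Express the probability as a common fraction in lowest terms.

After removing one intact, 27 remain: 15 intact and 12 cracked.
So the probability the next is cracked is 12/27 = 4/9.

4/9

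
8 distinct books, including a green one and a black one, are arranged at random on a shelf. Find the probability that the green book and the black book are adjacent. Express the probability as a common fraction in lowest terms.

1/4

There are 8! = 40320 arrangements.
Treat the green book and the black book as a block: 7! arrangements of the blocks × 2 orders within the block = 2·5040 = 10080.
Probability = 10080/40320 = 1/4.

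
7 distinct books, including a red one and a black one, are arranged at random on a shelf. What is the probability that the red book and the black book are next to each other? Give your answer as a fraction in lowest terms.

2/7

There are 7! = 5040 arrangements.
Treat the red book and the black book as a block: 6! arrangements of the blocks × 2 orders within the block = 2·720 = 1440.
Probability = 1440/5040 = 2/7.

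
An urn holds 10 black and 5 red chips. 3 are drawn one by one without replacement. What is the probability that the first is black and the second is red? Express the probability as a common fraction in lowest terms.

Multiply the conditional probabilities at each draw: 10/15 · 5/14 = 50/210 = 5/21.

5/21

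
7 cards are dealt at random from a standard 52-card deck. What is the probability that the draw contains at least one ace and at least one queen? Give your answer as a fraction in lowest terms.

3105873/16723070

There are C(52,7) = 133784560 possible draws.
By inclusion-exclusion on the complements, draws missing all aces or all queens: C(48,7) + C(48,7) − C(44,7) = 73629072 + 73629072 − 38320568 = 108937576.
So draws with at least one of each: 133784560 − 108937576 = 24846984, probability 24846984/133784560 = 3105873/16723070.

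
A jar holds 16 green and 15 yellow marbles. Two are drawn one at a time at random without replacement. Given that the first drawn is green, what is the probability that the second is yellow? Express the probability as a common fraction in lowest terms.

After removing one green, 30 remain: 15 green and 15 yellow.
So the probability the next is yellow is 15/30 = 1/2.

1/2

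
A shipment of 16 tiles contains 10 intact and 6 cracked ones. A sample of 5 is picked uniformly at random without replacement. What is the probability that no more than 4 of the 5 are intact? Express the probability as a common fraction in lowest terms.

Total selections: C(16,5) = 4368.
The complement is exactly 5 intact: C(10,5)·C(6,0) = 252.
Probability = 1 − 252/4368 = 4116/4368 = 49/52.

49/52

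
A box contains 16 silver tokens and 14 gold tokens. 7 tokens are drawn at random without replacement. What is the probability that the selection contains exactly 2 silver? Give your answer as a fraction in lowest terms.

154/1305

There are C(30,7) = 2035800 ways to choose 7 from 30.
Selections with exactly 2 silver: choose 2 of the 16 silver and 5 of the 14 gold, C(16,2)·C(14,5) = 120·2002 = 240240.
Probability = 240240/2035800 = 154/1305.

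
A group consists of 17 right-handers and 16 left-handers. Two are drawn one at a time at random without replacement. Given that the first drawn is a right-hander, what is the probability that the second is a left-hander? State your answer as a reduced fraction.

After removing one right-hander, 32 remain: 16 right-handers and 16 left-handers.
So the probability the next is a left-hander is 16/32 = 1/2.

1/2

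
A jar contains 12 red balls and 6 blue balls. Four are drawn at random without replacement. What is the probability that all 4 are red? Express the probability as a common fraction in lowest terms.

11/68

There are C(18,4) = 3060 possible selections.
Selections with all red: C(12,4) = 495.
Probability = 495/3060 = 11/68.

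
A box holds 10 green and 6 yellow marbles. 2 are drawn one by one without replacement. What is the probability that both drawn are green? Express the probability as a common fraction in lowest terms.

3/8

Multiply the conditional probabilities at each draw: 10/16 · 9/15 = 90/240 = 3/8.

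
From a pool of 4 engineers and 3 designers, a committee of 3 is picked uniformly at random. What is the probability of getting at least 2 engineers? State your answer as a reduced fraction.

22/35

There are C(7,3) = 35 ways to choose the 3.
Favorable selections (at least 2 engineers): C(4,2)·C(3,1) + C(4,3)·C(3,0) = 18 + 4 = 22.
Probability = 22/35.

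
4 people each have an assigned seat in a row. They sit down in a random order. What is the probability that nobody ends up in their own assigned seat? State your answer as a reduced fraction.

There are 4! = 24 seatings.
By inclusion-exclusion, seatings with no fixed points: C(4,0)·4! − C(4,1)·3! + C(4,2)·2! − C(4,3)·1! + C(4,4)·0! = 9.
Probability = 9/24 = 3/8.

3/8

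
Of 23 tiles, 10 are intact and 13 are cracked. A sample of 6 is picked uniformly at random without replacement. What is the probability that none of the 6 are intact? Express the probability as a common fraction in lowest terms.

There are C(23,6) = 100947 possible selections.
Selections with no intact (all cracked): C(13,6) = 1716.
Probability = 1716/100947 = 52/3059.

52/3059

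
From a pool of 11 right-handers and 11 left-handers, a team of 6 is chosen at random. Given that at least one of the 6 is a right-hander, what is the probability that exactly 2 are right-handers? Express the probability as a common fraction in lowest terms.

550/2247

Work in counts. Selections with at least one right-hander: C(22,6) − C(11,6) = 74613 − 462 = 74151.
Of those, selections where exactly 2 are right-handers: C(11,2)·C(11,4) = 55·330 = 18150.
Conditional probability = 18150/74151 = 550/2247.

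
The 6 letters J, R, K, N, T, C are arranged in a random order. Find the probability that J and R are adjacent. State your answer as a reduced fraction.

There are 6! = 720 arrangements.
Treat J and R as a block: 5! arrangements of the blocks × 2 orders within the block = 2·120 = 240.
Probability = 240/720 = 1/3.

1/3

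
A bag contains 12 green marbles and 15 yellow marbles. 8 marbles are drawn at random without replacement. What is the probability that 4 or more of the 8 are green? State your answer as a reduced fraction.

178/345

Total selections: C(27,8) = 2220075.
Count the complement (fewer than 4 green): C(12,0)·C(15,8) + C(12,1)·C(15,7) + C(12,2)·C(15,6) + C(12,3)·C(15,5) = 6435 + 77220 + 330330 + 660660 = 1074645.
Probability = 1 − 1074645/2220075 = 1145430/2220075 = 178/345.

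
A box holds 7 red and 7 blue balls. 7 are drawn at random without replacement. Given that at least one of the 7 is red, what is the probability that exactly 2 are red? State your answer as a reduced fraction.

Work in counts. Selections with at least one red: C(14,7) − C(7,7) = 3432 − 1 = 3431.
Of those, selections where exactly 2 are red: C(7,2)·C(7,5) = 21·21 = 441.
Conditional probability = 441/3431.

441/3431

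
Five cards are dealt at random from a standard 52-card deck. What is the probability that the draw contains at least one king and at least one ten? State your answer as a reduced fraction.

There are C(52,5) = 2598960 possible draws.
By inclusion-exclusion on the complements, draws missing all kings or all tens: C(48,5) + C(48,5) − C(44,5) = 1712304 + 1712304 − 1086008 = 2338600.
So draws with at least one of each: 2598960 − 2338600 = 260360, probability 260360/2598960 = 6509/64974.

6509/64974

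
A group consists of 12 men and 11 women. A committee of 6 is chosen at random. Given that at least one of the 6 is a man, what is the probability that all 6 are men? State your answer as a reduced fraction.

Work in counts. Selections with at least one man: C(23,6) − C(11,6) = 100947 − 462 = 100485.
Of those, selections where all 6 are men: C(12,6) = 924.
Conditional probability = 924/100485 = 4/435.

4/435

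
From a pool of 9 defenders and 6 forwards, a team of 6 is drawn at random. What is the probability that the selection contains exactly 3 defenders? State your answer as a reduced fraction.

The sample space is all 6-subsets of the 15: C(15,6) = 5005.
Selections with exactly 3 defenders: choose 3 of the 9 defenders and 3 of the 6 forwards, C(9,3)·C(6,3) = 84·20 = 1680.
Probability = 1680/5005 = 48/143.

48/143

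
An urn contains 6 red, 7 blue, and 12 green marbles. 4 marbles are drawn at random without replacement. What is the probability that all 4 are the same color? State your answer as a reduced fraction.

There are C(25,4) = 12650 ways to draw 4 marbles.
All same color: C(6,4) + C(7,4) + C(12,4) = 15 + 35 + 495 = 545.
Probability = 545/12650 = 109/2530.

109/2530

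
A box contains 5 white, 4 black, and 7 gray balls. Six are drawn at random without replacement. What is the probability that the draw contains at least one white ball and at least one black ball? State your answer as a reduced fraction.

947/1144

There are C(16,6) = 8008 possible draws.
By inclusion-exclusion on the complements, draws missing all white or all black: C(11,6) + C(12,6) − C(7,6) = 462 + 924 − 7 = 1379.
So draws with at least one of each: 8008 − 1379 = 6629, probability 6629/8008 = 947/1144.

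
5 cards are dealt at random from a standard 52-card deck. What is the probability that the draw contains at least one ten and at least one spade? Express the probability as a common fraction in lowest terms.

229297/866320

There are C(52,5) = 2598960 possible draws.
By inclusion-exclusion on the complements, draws missing all tens or all spades: C(48,5) + C(39,5) − C(36,5) = 1712304 + 575757 − 376992 = 1911069.
So draws with at least one of each: 2598960 − 1911069 = 687891, probability 687891/2598960 = 229297/866320.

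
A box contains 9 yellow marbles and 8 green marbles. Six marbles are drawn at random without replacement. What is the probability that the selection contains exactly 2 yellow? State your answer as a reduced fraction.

There are C(17,6) = 12376 ways to choose 6 from 17.
Selections with exactly 2 yellow: choose 2 of the 9 yellow and 4 of the 8 green, C(9,2)·C(8,4) = 36·70 = 2520.
Probability = 2520/12376 = 45/221.

45/221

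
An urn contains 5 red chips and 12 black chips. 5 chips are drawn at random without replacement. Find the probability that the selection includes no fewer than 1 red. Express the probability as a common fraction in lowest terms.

1349/1547

There are C(17,5) = 6188 ways to choose the 5.
Favorable selections (no fewer than 1 red): C(5,1)·C(12,4) + C(5,2)·C(12,3) + C(5,3)·C(12,2) + C(5,4)·C(12,1) + C(5,5)·C(12,0) = 2475 + 2200 + 660 + 60 + 1 = 5396.
Probability = 5396/6188 = 1349/1547.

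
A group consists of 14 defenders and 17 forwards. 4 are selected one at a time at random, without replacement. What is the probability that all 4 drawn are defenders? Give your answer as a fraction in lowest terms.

Multiply the conditional probabilities at each draw: 14/31 · 13/30 · 12/29 · 11/28 = 24024/755160 = 143/4495.

143/4495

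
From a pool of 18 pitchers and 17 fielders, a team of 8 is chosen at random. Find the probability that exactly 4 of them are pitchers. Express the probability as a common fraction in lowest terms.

There are C(35,8) = 23535820 ways to choose 8 from 35.
Selections with exactly 4 pitchers: choose 4 of the 18 pitchers and 4 of the 17 fielders, C(18,4)·C(17,4) = 3060·2380 = 7282800.
Probability = 7282800/23535820 = 3060/9889.

3060/9889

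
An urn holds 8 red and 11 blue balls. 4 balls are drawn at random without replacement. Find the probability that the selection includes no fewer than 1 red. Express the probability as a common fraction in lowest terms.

Total selections: C(19,4) = 3876.
The complement is all 4 are blue: C(11,4) = 330.
Probability = 1 − 330/3876 = 3546/3876 = 591/646.

591/646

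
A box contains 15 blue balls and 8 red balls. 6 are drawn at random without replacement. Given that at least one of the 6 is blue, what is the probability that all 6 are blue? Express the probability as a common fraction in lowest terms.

Work in counts. Selections with at least one blue: C(23,6) − C(8,6) = 100947 − 28 = 100919.
Of those, selections where all 6 are blue: C(15,6) = 5005.
Conditional probability = 5005/100919 = 55/1109.

55/1109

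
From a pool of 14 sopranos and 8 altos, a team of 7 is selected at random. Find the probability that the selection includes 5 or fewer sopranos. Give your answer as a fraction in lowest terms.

271/323

Total selections: C(22,7) = 170544.
Favorable selections (5 or fewer sopranos): C(14,0)·C(8,7) + C(14,1)·C(8,6) + C(14,2)·C(8,5) + C(14,3)·C(8,4) + C(14,4)·C(8,3) + C(14,5)·C(8,2) = 8 + 392 + 5096 + 25480 + 56056 + 56056 = 143088.
Probability = 143088/170544 = 271/323.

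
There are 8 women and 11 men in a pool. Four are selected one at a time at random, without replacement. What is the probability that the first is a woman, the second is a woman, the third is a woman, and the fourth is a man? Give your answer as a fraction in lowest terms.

Multiply the conditional probabilities at each draw: 8/19 · 7/18 · 6/17 · 11/16 = 3696/93024 = 77/1938.

77/1938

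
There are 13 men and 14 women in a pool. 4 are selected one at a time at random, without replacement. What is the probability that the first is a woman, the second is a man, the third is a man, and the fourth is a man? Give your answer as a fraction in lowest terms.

77/1350

Multiply the conditional probabilities at each draw: 14/27 · 13/26 · 12/25 · 11/24 = 24024/421200 = 77/1350.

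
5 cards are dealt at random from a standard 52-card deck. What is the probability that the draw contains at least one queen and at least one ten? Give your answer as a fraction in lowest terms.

6509/64974

There are C(52,5) = 2598960 possible draws.
By inclusion-exclusion on the complements, draws missing all queens or all tens: C(48,5) + C(48,5) − C(44,5) = 1712304 + 1712304 − 1086008 = 2338600.
So draws with at least one of each: 2598960 − 2338600 = 260360, probability 260360/2598960 = 6509/64974.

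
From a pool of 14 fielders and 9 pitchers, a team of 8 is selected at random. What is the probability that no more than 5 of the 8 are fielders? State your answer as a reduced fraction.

There are C(23,8) = 490314 ways to choose the 8.
Count the complement (more than 5 fielders): C(14,6)·C(9,2) + C(14,7)·C(9,1) + C(14,8)·C(9,0) = 108108 + 30888 + 3003 = 141999.
Probability = 1 − 141999/490314 = 348315/490314 = 10555/14858.

10555/14858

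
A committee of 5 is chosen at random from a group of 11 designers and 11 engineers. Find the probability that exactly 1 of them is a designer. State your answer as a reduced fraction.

55/399

Total number of selections: C(22,5) = 26334.
Selections with exactly 1 designer: choose 1 of the 11 designers and 4 of the 11 engineers, C(11,1)·C(11,4) = 11·330 = 3630.
Probability = 3630/26334 = 55/399.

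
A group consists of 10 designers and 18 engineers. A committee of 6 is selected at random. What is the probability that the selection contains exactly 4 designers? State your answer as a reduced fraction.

51/598

There are C(28,6) = 376740 ways to choose 6 from 28.
Selections with exactly 4 designers: choose 4 of the 10 designers and 2 of the 18 engineers, C(10,4)·C(18,2) = 210·153 = 32130.
Probability = 32130/376740 = 51/598.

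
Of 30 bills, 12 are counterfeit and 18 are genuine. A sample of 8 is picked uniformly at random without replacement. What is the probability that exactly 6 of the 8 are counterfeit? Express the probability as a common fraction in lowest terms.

5236/216775

Total number of selections: C(30,8) = 5852925.
Selections with exactly 6 counterfeit: choose 6 of the 12 counterfeit and 2 of the 18 genuine, C(12,6)·C(18,2) = 924·153 = 141372.
Probability = 141372/5852925 = 5236/216775.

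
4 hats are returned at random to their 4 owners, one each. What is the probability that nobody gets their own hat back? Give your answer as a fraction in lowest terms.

3/8

There are 4! = 24 assignments.
By inclusion-exclusion, assignments with no fixed points: C(4,0)·4! − C(4,1)·3! + C(4,2)·2! − C(4,3)·1! + C(4,4)·0! = 9.
Probability = 9/24 = 3/8.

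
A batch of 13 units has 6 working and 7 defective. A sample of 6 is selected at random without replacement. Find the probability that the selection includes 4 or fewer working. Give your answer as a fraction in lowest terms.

1673/1716

Total selections: C(13,6) = 1716.
Count the complement (more than 4 working): C(6,5)·C(7,1) + C(6,6)·C(7,0) = 42 + 1 = 43.
Probability = 1 − 43/1716 = 1673/1716.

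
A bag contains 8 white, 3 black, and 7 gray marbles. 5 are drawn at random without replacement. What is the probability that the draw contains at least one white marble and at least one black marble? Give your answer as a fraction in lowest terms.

There are C(18,5) = 8568 possible draws.
By inclusion-exclusion on the complements, draws missing all white or all black: C(10,5) + C(15,5) − C(7,5) = 252 + 3003 − 21 = 3234.
So draws with at least one of each: 8568 − 3234 = 5334, probability 5334/8568 = 127/204.

127/204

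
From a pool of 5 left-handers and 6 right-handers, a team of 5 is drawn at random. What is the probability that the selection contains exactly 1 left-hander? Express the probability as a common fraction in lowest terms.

There are C(11,5) = 462 ways to choose 5 from 11.
Selections with exactly 1 left-hander: choose 1 of the 5 left-handers and 4 of the 6 right-handers, C(5,1)·C(6,4) = 5·15 = 75.
Probability = 75/462 = 25/154.

25/154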